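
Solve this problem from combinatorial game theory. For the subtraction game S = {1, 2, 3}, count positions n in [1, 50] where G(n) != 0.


Subtraction set S = {1, 2, 3}, so G(n) = n mod 4.
G(n) = 0 when n is a multiple of 4.
Multiples of 4 in [1, 50]: 12
N-positions (nonzero Grundy) = 50 - 12 = 38

38


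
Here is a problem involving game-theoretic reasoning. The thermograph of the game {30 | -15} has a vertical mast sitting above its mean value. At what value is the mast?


Game = {30 | -15}, a switch {a | b} with numbers a > b.
Its thermograph has left wall a - t and right wall b + t, which meet at t = (a - b)/2, where both equal (a + b)/2. So the mast (mean value) is at (a + b)/2.
Mean = (30 + (-15))/2 = 15/2 = 15/2

15/2


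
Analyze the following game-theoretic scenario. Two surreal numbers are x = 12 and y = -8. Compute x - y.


x = 12, y = -8
x - y = 12 - -8 = 20

20


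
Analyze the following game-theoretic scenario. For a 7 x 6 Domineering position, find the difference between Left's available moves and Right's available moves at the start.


Board is 7 x 6 (rows x cols).
Left (vertical) placements: (rows-1) * cols = 6 * 6 = 36
Right (horizontal) placements: rows * (cols-1) = 7 * 5 = 35
Advantage = Left - Right = 36 - 35 = 1

1


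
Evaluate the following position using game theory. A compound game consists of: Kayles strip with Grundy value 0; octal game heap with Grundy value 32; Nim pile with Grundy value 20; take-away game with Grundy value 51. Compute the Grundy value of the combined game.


By the Sprague-Grundy theorem, the Grundy value of a sum of games is the XOR of individual Grundy values.
Kayles strip: Grundy value = 0. Running XOR: 0 XOR 0 = 0
octal game heap: Grundy value = 32. Running XOR: 0 XOR 32 = 32
Nim pile: Grundy value = 20. Running XOR: 32 XOR 20 = 52
take-away game: Grundy value = 51. Running XOR: 52 XOR 51 = 7
The combined Grundy value is 7.

7


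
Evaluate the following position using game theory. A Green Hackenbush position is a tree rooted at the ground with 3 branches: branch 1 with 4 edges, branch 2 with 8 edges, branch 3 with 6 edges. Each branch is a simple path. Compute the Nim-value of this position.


The tree has 3 branches from the ground vertex.
In Green Hackenbush, the Nim-value of a simple path of length k is k.
Branch 1: length 4, Nim-value = 4
Branch 2: length 8, Nim-value = 8
Branch 3: length 6, Nim-value = 6
Total Nim-value = XOR of all branch values:
0 XOR 4 = 4
4 XOR 8 = 12
12 XOR 6 = 10
Nim-value of the tree = 10

10


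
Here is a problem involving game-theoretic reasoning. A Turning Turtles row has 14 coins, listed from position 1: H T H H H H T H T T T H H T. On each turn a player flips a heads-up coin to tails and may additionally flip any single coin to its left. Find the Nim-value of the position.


Coins: H T H H H H T H T T T H H T
Key fact: a single head at position k behaves exactly like a Nim heap of size k (turning it to T and optionally flipping a coin at j < k corresponds to moving the heap from k to j, or to 0), and heads combine as a disjunctive sum (two heads at the same place would cancel, matching j XOR j = 0). So the Nim-value is the XOR of the 1-indexed positions of the heads.
Face-up positions (1-indexed): [1, 3, 4, 5, 6, 8, 12, 13]
XOR 0 with 1: 0 XOR 1 = 1
XOR 1 with 3: 1 XOR 3 = 2
XOR 2 with 4: 2 XOR 4 = 6
XOR 6 with 5: 6 XOR 5 = 3
XOR 3 with 6: 3 XOR 6 = 5
XOR 5 with 8: 5 XOR 8 = 13
XOR 13 with 12: 13 XOR 12 = 1
XOR 1 with 13: 1 XOR 13 = 12
Nim-value = 12

12


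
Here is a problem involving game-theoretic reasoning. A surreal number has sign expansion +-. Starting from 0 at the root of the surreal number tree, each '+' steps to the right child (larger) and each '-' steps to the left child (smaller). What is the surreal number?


Sign expansion: +-
Rule: track bounds (lo, hi), initially (-inf, +inf). On '+', the current value becomes lo and we move to the simplest number in (value, hi): value + 1 if hi = +inf, otherwise the midpoint (value + hi)/2. On '-', the current value becomes hi and we move to value - 1 if lo = -inf, otherwise the midpoint (lo + value)/2.
Start at 0.
Step 1: sign = +, move right. Bounds: (0, +inf). Value = 1
Step 2: sign = -, move left. Bounds: (0, 1). Value = 1/2
The surreal number with sign expansion +- is 1/2.

1/2


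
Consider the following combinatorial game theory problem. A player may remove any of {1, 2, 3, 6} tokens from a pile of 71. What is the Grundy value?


The subtraction set is S = {1, 2, 3, 6}.
G(k) = mex{ G(k - s) : s in S, s <= k }. We compute iteratively: G(0) = 0.
G(1) = mex({0}) = 1
G(2) = mex({0, 1}) = 2
G(3) = mex({0, 1, 2}) = 3
G(4) = mex({1, 2, 3}) = 0
G(5) = mex({0, 2, 3}) = 1
G(6) = mex({0, 1, 3}) = 2
G(7) = mex({0, 1, 2}) = 3
G(8) = mex({1, 2, 3}) = 0
G(9) = mex({0, 2, 3}) = 1
Observe that G(4)..G(9) = 0, 1, 2, 3, 0, 1 repeats G(0)..G(5) = 0, 1, 2, 3, 0, 1.
For k >= max(S) = 6, G(k) is determined by the previous 6 values G(k-6)..G(k-1); a window of 6 consecutive values has recurred shifted by 4, so by induction G(k + 4) = G(k) for all k >= 0: the sequence is periodic from the start with period 4.
One period: G(0..3) = 0, 1, 2, 3.
71 mod 4 = 3, so G(71) = G(3) = 3.

3


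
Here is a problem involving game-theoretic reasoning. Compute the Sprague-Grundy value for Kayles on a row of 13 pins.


Kayles: a move removes 1 or 2 adjacent pins from a contiguous row.
Removing pins from a row of k leaves two independent rows (a, b) with a + b = k - 1 (one pin) or a + b = k - 2 (two pins); an end removal gives a = 0.
By Sprague-Grundy, G(k) = mex{ G(a) XOR G(b) } over all these splits. G(0) = 0.
G(1): splits (0,0):0^0=0 -> mex({0}) = 1
G(2): splits (0,1):0^1=1 (0,0):0^0=0 -> mex({0, 1}) = 2
G(3): splits (0,2):0^2=2 (1,1):1^1=0 (0,1):0^1=1 -> mex({0, 1, 2}) = 3
G(4): splits (0,3):0^3=3 (1,2):1^2=3 (0,2):0^2=2 (1,1):1^1=0 -> mex({0, 2, 3}) = 1
G(5): splits (0,4):0^1=1 (1,3):1^3=2 (2,2):2^2=0 (0,3):0^3=3 (1,2):1^2=3 -> mex({0, 1, 2, 3}) = 4
G(6) = mex({0, 1, 2, 4}) = 3
G(7) = mex({0, 1, 3, 4, 5}) = 2
G(8) = mex({0, 2, 3, 5, 6}) = 1
G(9) = mex({0, 1, 2, 3, 6, 7}) = 4
G(10) = mex({0, 1, 3, 4, 5, 7}) = 2
G(11) = mex({0, 1, 2, 3, 4, 5}) = 6
G(12) = mex({0, 1, 2, 3, 5, 6, 7}) = 4
G(13) = mex({0, 2, 3, 4, 6, 7}) = 1
Therefore G(13) = 1.

1


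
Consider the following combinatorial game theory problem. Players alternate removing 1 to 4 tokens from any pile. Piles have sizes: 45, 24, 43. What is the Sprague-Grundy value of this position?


Subtraction set: {1, 2, 3, 4}
For this subtraction set, G(n) = n mod 5 (period = max + 1 = 5).
Pile 1 (size 45): G(45) = 45 mod 5 = 0
Pile 2 (size 24): G(24) = 24 mod 5 = 4
Pile 3 (size 43): G(43) = 43 mod 5 = 3
Total Grundy value = XOR of all: 0 XOR 4 XOR 3 = 7

7


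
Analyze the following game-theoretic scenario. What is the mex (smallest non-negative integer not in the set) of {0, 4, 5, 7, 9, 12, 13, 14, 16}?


Set = {0, 4, 5, 7, 9, 12, 13, 14, 16}
0 is in the set.
1 is NOT in the set. This is the mex.
mex = 1

1


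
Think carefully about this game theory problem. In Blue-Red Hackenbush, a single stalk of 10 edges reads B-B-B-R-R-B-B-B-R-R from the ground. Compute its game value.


Edges (from ground): B-B-B-R-R-B-B-B-R-R
By Berlekamp's sign-expansion rule, a Blue-Red Hackenbush stalk has the value of the surreal number whose sign sequence is the edge sequence with B -> + and R -> -.
Sign sequence: +++--+++--
Trace the sign expansion in the surreal number tree, starting from 0:
Edge 1: B (sign +) -> bounds (0, +inf), value = 1
Edge 2: B (sign +) -> bounds (1, +inf), value = 2
Edge 3: B (sign +) -> bounds (2, +inf), value = 3
Edge 4: R (sign -) -> bounds (2, 3), value = 5/2
Edge 5: R (sign -) -> bounds (2, 5/2), value = 9/4
Edge 6: B (sign +) -> bounds (9/4, 5/2), value = 19/8
Edge 7: B (sign +) -> bounds (19/8, 5/2), value = 39/16
Edge 8: B (sign +) -> bounds (39/16, 5/2), value = 79/32
Edge 9: R (sign -) -> bounds (39/16, 79/32), value = 157/64
Edge 10: R (sign -) -> bounds (39/16, 157/64), value = 313/128
Game value = 313/128

313/128


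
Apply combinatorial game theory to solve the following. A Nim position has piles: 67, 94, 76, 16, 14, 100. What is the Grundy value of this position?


We need the XOR (exclusive or) of all pile sizes.
After XOR-ing pile 1 (size 67): 0 XOR 67 = 67
After XOR-ing pile 2 (size 94): 67 XOR 94 = 29
After XOR-ing pile 3 (size 76): 29 XOR 76 = 81
After XOR-ing pile 4 (size 16): 81 XOR 16 = 65
After XOR-ing pile 5 (size 14): 65 XOR 14 = 79
After XOR-ing pile 6 (size 100): 79 XOR 100 = 43
The Nim-value of this position is 43.

43


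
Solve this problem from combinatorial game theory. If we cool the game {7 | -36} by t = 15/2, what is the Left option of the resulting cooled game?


Original game: {7 | -36} (a switch {a | b} with a > b).
Cooling by t (for t below the temperature (a - b)/2 = 43/2) taxes each move by t: {a | b} cooled by t is {a - t | b + t}.
Cooling amount: t = 15/2
Cooled Left option: 7 - 15/2 = -1/2
Cooled Right option: -36 + 15/2 = -57/2
Cooled game: {-1/2 | -57/2}
Left option = -1/2

-1/2


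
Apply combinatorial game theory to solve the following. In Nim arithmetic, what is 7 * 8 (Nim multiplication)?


Nim multiplication is bilinear over XOR: (u XOR v) * w = (u*w) XOR (v*w).
So we split each operand into its bit components and XOR the pairwise Nim products.
7 = 1 + 2 + 4 (as XOR of powers of 2).
8 = 8 (as XOR of powers of 2).
Using the standard Nim-product table on single bits:
  2*2 = 3,   2*4 = 8,   2*8 = 12,
  4*4 = 6,   4*8 = 11,  8*8 = 13,
and  1*x = x (identity), k*l = l*k (commutative).
Pairwise Nim products:
  1 * 8 = 8
  2 * 8 = 12
  4 * 8 = 11
XOR them: 8 XOR 12 XOR 11 = 15.
Result: 7 * 8 = 15 (in Nim).

15


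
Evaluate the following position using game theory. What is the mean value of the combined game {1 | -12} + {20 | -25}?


G1 = {1 | -12}, G2 = {20 | -25}
Each is a switch {a | b} with numbers a > b; its mean value is (a + b)/2, and mean value is additive over game sums: m(G1 + G2) = m(G1) + m(G2).
Mean of G1 = (1 + (-12))/2 = -11/2 = -11/2
Mean of G2 = (20 + (-25))/2 = -5/2 = -5/2
Mean of G1 + G2 = -11/2 + -5/2 = -8

-8


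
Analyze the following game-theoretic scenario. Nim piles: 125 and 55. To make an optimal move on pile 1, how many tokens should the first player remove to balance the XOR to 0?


Piles: 125 and 55
Current XOR: 125 XOR 55 = 74 (non-zero, so this is an N-position).
To make the XOR zero, we need to find a move that balances the piles.
For pile 1 (size 125): target = 125 XOR 74 = 55
We reduce pile 1 from 125 to 55.
Tokens removed: 125 - 55 = 70
Verification: 55 XOR 55 = 0

70


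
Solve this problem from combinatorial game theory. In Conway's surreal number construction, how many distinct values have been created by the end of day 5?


Day 0: {|} = 0 is born. Count = 1.
Day n: the number of surreal numbers born by day n is 2^(n+1) - 1.
By day 0: 2^1 - 1 = 1
By day 1: 2^2 - 1 = 3
By day 2: 2^3 - 1 = 7
By day 3: 2^4 - 1 = 15
By day 4: 2^5 - 1 = 31
By day 5: 2^6 - 1 = 63
By day 5: 63 surreal numbers.

63


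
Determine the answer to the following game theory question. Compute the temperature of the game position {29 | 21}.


The game is {29 | 21}, a switch {a | b} with numbers a > b.
Cooling {a | b} by t gives {a - t | b + t}, which stops being hot when a - t = b + t, i.e. at t = (a - b)/2. So the temperature of a switch is (a - b)/2.
Temperature = (Left option - Right option) / 2
= (29 - (21)) / 2
= 8 / 2
= 4

4


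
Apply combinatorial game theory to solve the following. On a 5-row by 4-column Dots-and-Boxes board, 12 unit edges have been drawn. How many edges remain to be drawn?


Grid: 5 x 4 boxes, i.e. 6 rows and 5 columns of dots.
Horizontal edges: (rows + 1) * cols = 6 * 4 = 24
Vertical edges: rows * (cols + 1) = 5 * 5 = 25
Total edges: 24 + 25 = 49
Edges drawn: 12
Remaining: 49 - 12 = 37

37


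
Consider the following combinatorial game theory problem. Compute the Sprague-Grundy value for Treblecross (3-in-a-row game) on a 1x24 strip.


Treblecross: place X on empty cells; 3-in-a-row wins.
Playing within two cells of an existing X lets the opponent win at once, so sensible play treats the cells i-2..i+2 around each X as dead. The player left with no safe cell loses, so this is a normal-play take-away game on strips of safe cells.
Placing X at cell i (0-indexed) of a strip of k safe cells leaves independent strips of sizes max(0, i-2) and max(0, k-i-3). Hence G(k) = mex{ G(max(0,i-2)) XOR G(max(0,k-i-3)) : 0 <= i < k }, with G(0) = 0.
G(1): splits (0,0):0^0=0 -> mex({0}) = 1
G(2): splits (0,0):0^0=0 -> mex({0}) = 1
G(3): splits (0,0):0^0=0 -> mex({0}) = 1
G(4): splits (0,1):0^1=1 (0,0):0^0=0 -> mex({0, 1}) = 2
G(5): splits (0,2):0^1=1 (0,1):0^1=1 (0,0):0^0=0 -> mex({0, 1}) = 2
G(6) = mex({1}) = 0
G(7) = mex({0, 1, 2}) = 3
G(8) = mex({0, 1, 2}) = 3
G(9) = mex({0, 2}) = 1
G(10) = mex({0, 2, 3}) = 1
G(11) = mex({0, 3}) = 1
G(12) = mex({1, 3}) = 0
G(13) = mex({0, 1, 2, 3}) = 4
G(14) = mex({0, 1, 2}) = 3
G(15) = mex({0, 1, 2}) = 3
G(16) = mex({0, 1, 2, 4}) = 3
G(17) = mex({0, 1, 3, 4}) = 2
G(18) = mex({0, 1, 3, 4}) = 2
G(19) = mex({0, 1, 3, 5}) = 2
G(20) = mex({0, 1, 2, 3, 5}) = 4
G(21) = mex({0, 1, 2, 3, 5}) = 4
G(22) = mex({1, 2, 6}) = 0
G(23) = mex({0, 1, 2, 3, 4, 6}) = 5
G(24) = mex({0, 1, 2, 3, 4}) = 5
Therefore G(24) = 5.

5


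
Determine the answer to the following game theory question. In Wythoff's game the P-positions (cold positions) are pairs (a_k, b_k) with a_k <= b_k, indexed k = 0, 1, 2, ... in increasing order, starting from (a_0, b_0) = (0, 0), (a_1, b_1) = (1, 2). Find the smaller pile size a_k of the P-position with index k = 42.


By Wythoff's theorem, a_k = floor(k * phi) and b_k = floor(k * phi^2) = a_k + k, where phi = (1 + sqrt(5))/2 is the golden ratio.
phi = (1 + sqrt(5))/2 = 1.618034
k = 42
k * phi = 42 * 1.618034 = 67.957428
a_42 = floor(k * phi) = 67

67


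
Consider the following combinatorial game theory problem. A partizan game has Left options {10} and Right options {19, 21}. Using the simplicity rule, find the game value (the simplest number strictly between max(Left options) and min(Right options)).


Left options: {10}, max = 10
Right options: {19, 21}, min = 19
All options are numbers and max(Left) < min(Right), so by the simplicity theorem the value is the simplest (earliest-born) number strictly between 10 and 19.
Integers 11 through 18 all lie strictly between 10 and 19.
Among integers, the simplest (lowest birthday = smallest |n|; 0 is born on day 0, +-n on day n) is 11.
No non-integer in the interval can be simpler: if x is a non-integer in the interval, then floor(x) or ceil(x) also lies in the interval (the interval contains an integer), and both are proper prefixes of x's sign expansion, i.e. born earlier. So the game value is 11.
Game value = 11

11


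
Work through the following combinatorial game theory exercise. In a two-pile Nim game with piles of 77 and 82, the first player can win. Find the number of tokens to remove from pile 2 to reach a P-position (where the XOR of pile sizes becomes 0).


Piles: 77 and 82
Current XOR: 77 XOR 82 = 31 (non-zero, so this is an N-position).
To make the XOR zero, we need to find a move that balances the piles.
For pile 2 (size 82): target = 82 XOR 31 = 77
We reduce pile 2 from 82 to 77.
Tokens removed: 82 - 77 = 5
Verification: 77 XOR 77 = 0

5


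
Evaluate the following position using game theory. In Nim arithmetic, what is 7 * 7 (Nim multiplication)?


Nim multiplication is bilinear over XOR: (u XOR v) * w = (u*w) XOR (v*w).
So we split each operand into its bit components and XOR the pairwise Nim products.
7 = 1 + 2 + 4 (as XOR of powers of 2).
7 = 1 + 2 + 4 (as XOR of powers of 2).
Using the standard Nim-product table on single bits:
  2*2 = 3,   2*4 = 8,   2*8 = 12,
  4*4 = 6,   4*8 = 11,  8*8 = 13,
and  1*x = x (identity), k*l = l*k (commutative).
Pairwise Nim products:
  1 * 1 = 1
  1 * 2 = 2
  1 * 4 = 4
  2 * 1 = 2
  2 * 2 = 3
  2 * 4 = 8
  4 * 1 = 4
  4 * 2 = 8
  4 * 4 = 6
XOR them: 1 XOR 2 XOR 4 XOR 2 XOR 3 XOR 8 XOR 4 XOR 8 XOR 6 = 4.
Result: 7 * 7 = 4 (in Nim).

4


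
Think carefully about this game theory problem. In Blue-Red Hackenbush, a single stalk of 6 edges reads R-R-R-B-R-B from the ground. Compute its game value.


Edges (from ground): R-R-R-B-R-B
By Berlekamp's sign-expansion rule, a Blue-Red Hackenbush stalk has the value of the surreal number whose sign sequence is the edge sequence with B -> + and R -> -.
Sign sequence: ---+-+
Trace the sign expansion in the surreal number tree, starting from 0:
Edge 1: R (sign -) -> bounds (-inf, 0), value = -1
Edge 2: R (sign -) -> bounds (-inf, -1), value = -2
Edge 3: R (sign -) -> bounds (-inf, -2), value = -3
Edge 4: B (sign +) -> bounds (-3, -2), value = -5/2
Edge 5: R (sign -) -> bounds (-3, -5/2), value = -11/4
Edge 6: B (sign +) -> bounds (-11/4, -5/2), value = -21/8
Game value = -21/8

-21/8


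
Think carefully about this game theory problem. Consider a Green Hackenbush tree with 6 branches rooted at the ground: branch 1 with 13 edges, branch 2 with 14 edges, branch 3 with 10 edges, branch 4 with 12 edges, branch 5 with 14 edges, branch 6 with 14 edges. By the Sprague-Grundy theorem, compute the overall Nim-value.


The tree has 6 branches from the ground vertex.
In Green Hackenbush, the Nim-value of a simple path of length k is k.
Branch 1: length 13, Nim-value = 13
Branch 2: length 14, Nim-value = 14
Branch 3: length 10, Nim-value = 10
Branch 4: length 12, Nim-value = 12
Branch 5: length 14, Nim-value = 14
Branch 6: length 14, Nim-value = 14
Total Nim-value = XOR of all branch values:
0 XOR 13 = 13
13 XOR 14 = 3
3 XOR 10 = 9
9 XOR 12 = 5
5 XOR 14 = 11
11 XOR 14 = 5
Nim-value of the tree = 5

5


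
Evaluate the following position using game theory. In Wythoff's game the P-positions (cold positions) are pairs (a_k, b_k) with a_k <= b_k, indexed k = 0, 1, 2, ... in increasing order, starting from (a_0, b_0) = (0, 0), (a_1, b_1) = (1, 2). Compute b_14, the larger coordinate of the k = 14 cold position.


By Wythoff's theorem, a_k = floor(k * phi) and b_k = floor(k * phi^2) = a_k + k, where phi = (1 + sqrt(5))/2 is the golden ratio.
phi = (1 + sqrt(5))/2 = 1.618034
phi^2 = phi + 1 = 2.618034
k = 14
k * phi^2 = 14 * 2.618034 = 36.652476
b_14 = floor(k * phi^2) = 36 (check: a_14 + k = 22 + 14 = 36)

36


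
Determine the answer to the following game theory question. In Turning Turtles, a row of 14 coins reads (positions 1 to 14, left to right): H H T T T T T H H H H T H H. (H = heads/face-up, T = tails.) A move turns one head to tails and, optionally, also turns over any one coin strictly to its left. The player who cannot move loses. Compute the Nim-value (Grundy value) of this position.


Coins: H H T T T T T H H H H T H H
Key fact: a single head at position k behaves exactly like a Nim heap of size k (turning it to T and optionally flipping a coin at j < k corresponds to moving the heap from k to j, or to 0), and heads combine as a disjunctive sum (two heads at the same place would cancel, matching j XOR j = 0). So the Nim-value is the XOR of the 1-indexed positions of the heads.
Face-up positions (1-indexed): [1, 2, 8, 9, 10, 11, 13, 14]
XOR 0 with 1: 0 XOR 1 = 1
XOR 1 with 2: 1 XOR 2 = 3
XOR 3 with 8: 3 XOR 8 = 11
XOR 11 with 9: 11 XOR 9 = 2
XOR 2 with 10: 2 XOR 10 = 8
XOR 8 with 11: 8 XOR 11 = 3
XOR 3 with 13: 3 XOR 13 = 14
XOR 14 with 14: 14 XOR 14 = 0
Nim-value = 0

0


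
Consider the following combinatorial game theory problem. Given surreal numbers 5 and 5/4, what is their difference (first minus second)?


x = 5, y = 5/4
Converting to common denominator: 4
x = 20/4, y = 5/4
x - y = 5 - 5/4 = 15/4

15/4


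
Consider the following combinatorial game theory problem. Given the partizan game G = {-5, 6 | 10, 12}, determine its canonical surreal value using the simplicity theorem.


Left options: {-5, 6}, max = 6
Right options: {10, 12}, min = 10
All options are numbers and max(Left) < min(Right), so by the simplicity theorem the value is the simplest (earliest-born) number strictly between 6 and 10.
Integers 7 through 9 all lie strictly between 6 and 10.
Among integers, the simplest (lowest birthday = smallest |n|; 0 is born on day 0, +-n on day n) is 7.
No non-integer in the interval can be simpler: if x is a non-integer in the interval, then floor(x) or ceil(x) also lies in the interval (the interval contains an integer), and both are proper prefixes of x's sign expansion, i.e. born earlier. So the game value is 7.
Game value = 7

7


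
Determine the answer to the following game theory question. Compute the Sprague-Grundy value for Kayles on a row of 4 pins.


Kayles: a move removes 1 or 2 adjacent pins from a contiguous row.
Removing pins from a row of k leaves two independent rows (a, b) with a + b = k - 1 (one pin) or a + b = k - 2 (two pins); an end removal gives a = 0.
By Sprague-Grundy, G(k) = mex{ G(a) XOR G(b) } over all these splits. G(0) = 0.
G(1): splits (0,0):0^0=0 -> mex({0}) = 1
G(2): splits (0,1):0^1=1 (0,0):0^0=0 -> mex({0, 1}) = 2
G(3): splits (0,2):0^2=2 (1,1):1^1=0 (0,1):0^1=1 -> mex({0, 1, 2}) = 3
G(4): splits (0,3):0^3=3 (1,2):1^2=3 (0,2):0^2=2 (1,1):1^1=0 -> mex({0, 2, 3}) = 1
Therefore G(4) = 1.

1


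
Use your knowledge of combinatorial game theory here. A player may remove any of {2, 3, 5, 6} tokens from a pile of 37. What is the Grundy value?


The subtraction set is S = {2, 3, 5, 6}.
G(k) = mex{ G(k - s) : s in S, s <= k }. We compute iteratively: G(0) = 0.
G(1) = mex({}) = 0
G(2) = mex({0}) = 1
G(3) = mex({0}) = 1
G(4) = mex({0, 1}) = 2
G(5) = mex({0, 1}) = 2
G(6) = mex({0, 1, 2}) = 3
G(7) = mex({0, 1, 2}) = 3
G(8) = mex({1, 2, 3}) = 0
G(9) = mex({1, 2, 3}) = 0
G(10) = mex({0, 2, 3}) = 1
G(11) = mex({0, 2, 3}) = 1
G(12) = mex({0, 1, 3}) = 2
G(13) = mex({0, 1, 3}) = 2
Observe that G(8)..G(13) = 0, 0, 1, 1, 2, 2 repeats G(0)..G(5) = 0, 0, 1, 1, 2, 2.
For k >= max(S) = 6, G(k) is determined by the previous 6 values G(k-6)..G(k-1); a window of 6 consecutive values has recurred shifted by 8, so by induction G(k + 8) = G(k) for all k >= 0: the sequence is periodic from the start with period 8.
One period: G(0..7) = 0, 0, 1, 1, 2, 2, 3, 3.
37 mod 8 = 5, so G(37) = G(5) = 2.

2


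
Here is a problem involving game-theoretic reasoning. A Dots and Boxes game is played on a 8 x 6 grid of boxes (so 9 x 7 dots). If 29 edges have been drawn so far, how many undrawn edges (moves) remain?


Grid: 8 x 6 boxes, i.e. 9 rows and 7 columns of dots.
Horizontal edges: (rows + 1) * cols = 9 * 6 = 54
Vertical edges: rows * (cols + 1) = 8 * 7 = 56
Total edges: 54 + 56 = 110
Edges drawn: 29
Remaining: 110 - 29 = 81

81


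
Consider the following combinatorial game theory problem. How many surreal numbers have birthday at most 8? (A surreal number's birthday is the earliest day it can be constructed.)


Day 0: {|} = 0 is born. Count = 1.
Day n: the number of surreal numbers born by day n is 2^(n+1) - 1.
By day 0: 2^1 - 1 = 1
By day 1: 2^2 - 1 = 3
By day 2: 2^3 - 1 = 7
By day 3: 2^4 - 1 = 15
By day 4: 2^5 - 1 = 31
By day 5: 2^6 - 1 = 63
By day 6: 2^7 - 1 = 127
By day 7: 2^8 - 1 = 255
By day 8: 2^9 - 1 = 511
By day 8: 511 surreal numbers.

511


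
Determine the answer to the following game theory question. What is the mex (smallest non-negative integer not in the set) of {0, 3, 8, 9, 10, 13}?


Set = {0, 3, 8, 9, 10, 13}
0 is in the set.
1 is NOT in the set. This is the mex.
mex = 1

1


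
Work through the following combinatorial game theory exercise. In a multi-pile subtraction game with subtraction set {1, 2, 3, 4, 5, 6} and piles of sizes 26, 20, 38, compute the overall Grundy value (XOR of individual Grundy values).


Subtraction set: {1, 2, 3, 4, 5, 6}
For this subtraction set, G(n) = n mod 7 (period = max + 1 = 7).
Pile 1 (size 26): G(26) = 26 mod 7 = 5
Pile 2 (size 20): G(20) = 20 mod 7 = 6
Pile 3 (size 38): G(38) = 38 mod 7 = 3
Total Grundy value = XOR of all: 5 XOR 6 XOR 3 = 0

0


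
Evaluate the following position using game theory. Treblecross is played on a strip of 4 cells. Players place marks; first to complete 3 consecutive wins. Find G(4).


Treblecross: place X on empty cells; 3-in-a-row wins.
Playing within two cells of an existing X lets the opponent win at once, so sensible play treats the cells i-2..i+2 around each X as dead. The player left with no safe cell loses, so this is a normal-play take-away game on strips of safe cells.
Placing X at cell i (0-indexed) of a strip of k safe cells leaves independent strips of sizes max(0, i-2) and max(0, k-i-3). Hence G(k) = mex{ G(max(0,i-2)) XOR G(max(0,k-i-3)) : 0 <= i < k }, with G(0) = 0.
G(1): splits (0,0):0^0=0 -> mex({0}) = 1
G(2): splits (0,0):0^0=0 -> mex({0}) = 1
G(3): splits (0,0):0^0=0 -> mex({0}) = 1
G(4): splits (0,1):0^1=1 (0,0):0^0=0 -> mex({0, 1}) = 2
Therefore G(4) = 2.

2


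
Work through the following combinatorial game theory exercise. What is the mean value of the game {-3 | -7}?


Game = {-3 | -7}, a switch {a | b} with numbers a > b.
Its thermograph has left wall a - t and right wall b + t, which meet at t = (a - b)/2, where both equal (a + b)/2. So the mast (mean value) is at (a + b)/2.
Mean = (-3 + (-7))/2 = -10/2 = -5

-5


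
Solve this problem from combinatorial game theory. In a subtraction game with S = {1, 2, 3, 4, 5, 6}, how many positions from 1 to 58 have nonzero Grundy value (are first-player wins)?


Subtraction set S = {1, 2, 3, 4, 5, 6}, so G(n) = n mod 7.
G(n) = 0 when n is a multiple of 7.
Multiples of 7 in [1, 58]: 8
N-positions (nonzero Grundy) = 58 - 8 = 50

50


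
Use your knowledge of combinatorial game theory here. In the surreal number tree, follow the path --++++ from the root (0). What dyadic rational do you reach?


Sign expansion: --++++
Rule: track bounds (lo, hi), initially (-inf, +inf). On '+', the current value becomes lo and we move to the simplest number in (value, hi): value + 1 if hi = +inf, otherwise the midpoint (value + hi)/2. On '-', the current value becomes hi and we move to value - 1 if lo = -inf, otherwise the midpoint (lo + value)/2.
Start at 0.
Step 1: sign = -, move left. Bounds: (-inf, 0). Value = -1
Step 2: sign = -, move left. Bounds: (-inf, -1). Value = -2
Step 3: sign = +, move right. Bounds: (-2, -1). Value = -3/2
Step 4: sign = +, move right. Bounds: (-3/2, -1). Value = -5/4
Step 5: sign = +, move right. Bounds: (-5/4, -1). Value = -9/8
Step 6: sign = +, move right. Bounds: (-9/8, -1). Value = -17/16
The surreal number with sign expansion --++++ is -17/16.

-17/16


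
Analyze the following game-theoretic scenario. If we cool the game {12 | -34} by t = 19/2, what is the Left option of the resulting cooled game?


Original game: {12 | -34} (a switch {a | b} with a > b).
Cooling by t (for t below the temperature (a - b)/2 = 23) taxes each move by t: {a | b} cooled by t is {a - t | b + t}.
Cooling amount: t = 19/2
Cooled Left option: 12 - 19/2 = 5/2
Cooled Right option: -34 + 19/2 = -49/2
Cooled game: {5/2 | -49/2}
Left option = 5/2

5/2


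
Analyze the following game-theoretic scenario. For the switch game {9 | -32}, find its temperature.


The game is {9 | -32}, a switch {a | b} with numbers a > b.
Cooling {a | b} by t gives {a - t | b + t}, which stops being hot when a - t = b + t, i.e. at t = (a - b)/2. So the temperature of a switch is (a - b)/2.
Temperature = (Left option - Right option) / 2
= (9 - (-32)) / 2
= 41 / 2
= 41/2

41/2


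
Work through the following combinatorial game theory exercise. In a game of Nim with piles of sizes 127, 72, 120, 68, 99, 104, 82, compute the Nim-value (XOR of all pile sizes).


We need the XOR (exclusive or) of all pile sizes.
After XOR-ing pile 1 (size 127): 0 XOR 127 = 127
After XOR-ing pile 2 (size 72): 127 XOR 72 = 55
After XOR-ing pile 3 (size 120): 55 XOR 120 = 79
After XOR-ing pile 4 (size 68): 79 XOR 68 = 11
After XOR-ing pile 5 (size 99): 11 XOR 99 = 104
After XOR-ing pile 6 (size 104): 104 XOR 104 = 0
After XOR-ing pile 7 (size 82): 0 XOR 82 = 82
The Nim-value of this position is 82.

82


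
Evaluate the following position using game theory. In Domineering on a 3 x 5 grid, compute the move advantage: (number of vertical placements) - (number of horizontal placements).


Board is 3 x 5 (rows x cols).
Left (vertical) placements: (rows-1) * cols = 2 * 5 = 10
Right (horizontal) placements: rows * (cols-1) = 3 * 4 = 12
Advantage = Left - Right = 10 - 12 = -2

-2


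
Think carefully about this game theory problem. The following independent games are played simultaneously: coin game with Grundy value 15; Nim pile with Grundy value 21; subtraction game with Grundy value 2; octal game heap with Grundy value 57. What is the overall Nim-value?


By the Sprague-Grundy theorem, the Grundy value of a sum of games is the XOR of individual Grundy values.
coin game: Grundy value = 15. Running XOR: 0 XOR 15 = 15
Nim pile: Grundy value = 21. Running XOR: 15 XOR 21 = 26
subtraction game: Grundy value = 2. Running XOR: 26 XOR 2 = 24
octal game heap: Grundy value = 57. Running XOR: 24 XOR 57 = 33
The combined Grundy value is 33.

33


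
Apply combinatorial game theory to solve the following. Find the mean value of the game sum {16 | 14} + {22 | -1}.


G1 = {16 | 14}, G2 = {22 | -1}
Each is a switch {a | b} with numbers a > b; its mean value is (a + b)/2, and mean value is additive over game sums: m(G1 + G2) = m(G1) + m(G2).
Mean of G1 = (16 + (14))/2 = 30/2 = 15
Mean of G2 = (22 + (-1))/2 = 21/2 = 21/2
Mean of G1 + G2 = 15 + 21/2 = 51/2

51/2


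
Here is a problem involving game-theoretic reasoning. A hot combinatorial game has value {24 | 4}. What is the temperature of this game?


The game is {24 | 4}, a switch {a | b} with numbers a > b.
Cooling {a | b} by t gives {a - t | b + t}, which stops being hot when a - t = b + t, i.e. at t = (a - b)/2. So the temperature of a switch is (a - b)/2.
Temperature = (Left option - Right option) / 2
= (24 - (4)) / 2
= 20 / 2
= 10

10


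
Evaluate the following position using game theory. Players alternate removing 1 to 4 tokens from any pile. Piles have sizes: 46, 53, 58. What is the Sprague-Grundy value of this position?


Subtraction set: {1, 2, 3, 4}
For this subtraction set, G(n) = n mod 5 (period = max + 1 = 5).
Pile 1 (size 46): G(46) = 46 mod 5 = 1
Pile 2 (size 53): G(53) = 53 mod 5 = 3
Pile 3 (size 58): G(58) = 58 mod 5 = 3
Total Grundy value = XOR of all: 1 XOR 3 XOR 3 = 1

1


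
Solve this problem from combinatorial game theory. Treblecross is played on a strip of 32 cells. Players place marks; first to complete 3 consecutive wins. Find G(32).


Treblecross: place X on empty cells; 3-in-a-row wins.
Playing within two cells of an existing X lets the opponent win at once, so sensible play treats the cells i-2..i+2 around each X as dead. The player left with no safe cell loses, so this is a normal-play take-away game on strips of safe cells.
Placing X at cell i (0-indexed) of a strip of k safe cells leaves independent strips of sizes max(0, i-2) and max(0, k-i-3). Hence G(k) = mex{ G(max(0,i-2)) XOR G(max(0,k-i-3)) : 0 <= i < k }, with G(0) = 0.
G(1): splits (0,0):0^0=0 -> mex({0}) = 1
G(2): splits (0,0):0^0=0 -> mex({0}) = 1
G(3): splits (0,0):0^0=0 -> mex({0}) = 1
G(4): splits (0,1):0^1=1 (0,0):0^0=0 -> mex({0, 1}) = 2
G(5): splits (0,2):0^1=1 (0,1):0^1=1 (0,0):0^0=0 -> mex({0, 1}) = 2
G(6) = mex({1}) = 0
G(7) = mex({0, 1, 2}) = 3
G(8) = mex({0, 1, 2}) = 3
G(9) = mex({0, 2}) = 1
G(10) = mex({0, 2, 3}) = 1
G(11) = mex({0, 3}) = 1
G(12) = mex({1, 3}) = 0
G(13) = mex({0, 1, 2, 3}) = 4
G(14) = mex({0, 1, 2}) = 3
G(15) = mex({0, 1, 2}) = 3
G(16) = mex({0, 1, 2, 4}) = 3
G(17) = mex({0, 1, 3, 4}) = 2
G(18) = mex({0, 1, 3, 4}) = 2
G(19) = mex({0, 1, 3, 5}) = 2
G(20) = mex({0, 1, 2, 3, 5}) = 4
G(21) = mex({0, 1, 2, 3, 5}) = 4
G(22) = mex({1, 2, 6}) = 0
G(23) = mex({0, 1, 2, 3, 4, 6}) = 5
G(24) = mex({0, 1, 2, 3, 4}) = 5
G(25) = mex({0, 1, 3, 4, 7}) = 2
G(26) = mex({0, 1, 3, 4, 5, 7}) = 2
G(27) = mex({0, 1, 3, 5}) = 2
G(28) = mex({0, 1, 2, 5}) = 3
G(29) = mex({0, 1, 2, 4, 5, 6}) = 3
G(30) = mex({1, 2, 4, 6}) = 0
G(31) = mex({0, 1, 2, 3, 4, 6}) = 5
G(32) = mex({1, 2, 3, 4, 7}) = 0
Therefore G(32) = 0.

0


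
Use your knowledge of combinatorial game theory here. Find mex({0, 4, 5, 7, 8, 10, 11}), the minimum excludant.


Set = {0, 4, 5, 7, 8, 10, 11}
0 is in the set.
1 is NOT in the set. This is the mex.
mex = 1

1


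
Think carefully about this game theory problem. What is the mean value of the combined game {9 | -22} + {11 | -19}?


G1 = {9 | -22}, G2 = {11 | -19}
Each is a switch {a | b} with numbers a > b; its mean value is (a + b)/2, and mean value is additive over game sums: m(G1 + G2) = m(G1) + m(G2).
Mean of G1 = (9 + (-22))/2 = -13/2 = -13/2
Mean of G2 = (11 + (-19))/2 = -8/2 = -4
Mean of G1 + G2 = -13/2 + -4 = -21/2

-21/2


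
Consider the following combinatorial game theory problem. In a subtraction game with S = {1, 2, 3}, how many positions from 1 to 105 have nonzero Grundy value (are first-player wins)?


Subtraction set S = {1, 2, 3}, so G(n) = n mod 4.
G(n) = 0 when n is a multiple of 4.
Multiples of 4 in [1, 105]: 26
N-positions (nonzero Grundy) = 105 - 26 = 79

79


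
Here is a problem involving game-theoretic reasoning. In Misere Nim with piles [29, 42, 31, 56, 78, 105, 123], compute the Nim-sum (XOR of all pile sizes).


We need the XOR (exclusive or) of all pile sizes.
After XOR-ing pile 1 (size 29): 0 XOR 29 = 29
After XOR-ing pile 2 (size 42): 29 XOR 42 = 55
After XOR-ing pile 3 (size 31): 55 XOR 31 = 40
After XOR-ing pile 4 (size 56): 40 XOR 56 = 16
After XOR-ing pile 5 (size 78): 16 XOR 78 = 94
After XOR-ing pile 6 (size 105): 94 XOR 105 = 55
After XOR-ing pile 7 (size 123): 55 XOR 123 = 76
The Nim-value of this position is 76.

76


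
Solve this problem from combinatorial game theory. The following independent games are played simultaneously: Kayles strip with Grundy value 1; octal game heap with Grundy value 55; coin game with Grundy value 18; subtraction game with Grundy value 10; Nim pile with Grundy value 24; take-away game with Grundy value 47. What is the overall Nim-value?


By the Sprague-Grundy theorem, the Grundy value of a sum of games is the XOR of individual Grundy values.
Kayles strip: Grundy value = 1. Running XOR: 0 XOR 1 = 1
octal game heap: Grundy value = 55. Running XOR: 1 XOR 55 = 54
coin game: Grundy value = 18. Running XOR: 54 XOR 18 = 36
subtraction game: Grundy value = 10. Running XOR: 36 XOR 10 = 46
Nim pile: Grundy value = 24. Running XOR: 46 XOR 24 = 54
take-away game: Grundy value = 47. Running XOR: 54 XOR 47 = 25
The combined Grundy value is 25.

25


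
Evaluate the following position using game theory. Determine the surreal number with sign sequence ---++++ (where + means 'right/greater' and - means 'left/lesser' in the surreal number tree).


Sign expansion: ---++++
Rule: track bounds (lo, hi), initially (-inf, +inf). On '+', the current value becomes lo and we move to the simplest number in (value, hi): value + 1 if hi = +inf, otherwise the midpoint (value + hi)/2. On '-', the current value becomes hi and we move to value - 1 if lo = -inf, otherwise the midpoint (lo + value)/2.
Start at 0.
Step 1: sign = -, move left. Bounds: (-inf, 0). Value = -1
Step 2: sign = -, move left. Bounds: (-inf, -1). Value = -2
Step 3: sign = -, move left. Bounds: (-inf, -2). Value = -3
Step 4: sign = +, move right. Bounds: (-3, -2). Value = -5/2
Step 5: sign = +, move right. Bounds: (-5/2, -2). Value = -9/4
Step 6: sign = +, move right. Bounds: (-9/4, -2). Value = -17/8
Step 7: sign = +, move right. Bounds: (-17/8, -2). Value = -33/16
The surreal number with sign expansion ---++++ is -33/16.

-33/16


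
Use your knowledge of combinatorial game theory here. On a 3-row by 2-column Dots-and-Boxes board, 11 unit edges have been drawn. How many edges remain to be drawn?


Grid: 3 x 2 boxes, i.e. 4 rows and 3 columns of dots.
Horizontal edges: (rows + 1) * cols = 4 * 2 = 8
Vertical edges: rows * (cols + 1) = 3 * 3 = 9
Total edges: 8 + 9 = 17
Edges drawn: 11
Remaining: 17 - 11 = 6

6


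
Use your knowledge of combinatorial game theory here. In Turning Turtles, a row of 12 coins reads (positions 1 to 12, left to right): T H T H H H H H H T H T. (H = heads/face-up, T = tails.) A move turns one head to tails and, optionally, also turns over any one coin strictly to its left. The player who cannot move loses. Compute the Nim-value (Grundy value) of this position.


Coins: T H T H H H H H H T H T
Key fact: a single head at position k behaves exactly like a Nim heap of size k (turning it to T and optionally flipping a coin at j < k corresponds to moving the heap from k to j, or to 0), and heads combine as a disjunctive sum (two heads at the same place would cancel, matching j XOR j = 0). So the Nim-value is the XOR of the 1-indexed positions of the heads.
Face-up positions (1-indexed): [2, 4, 5, 6, 7, 8, 9, 11]
XOR 0 with 2: 0 XOR 2 = 2
XOR 2 with 4: 2 XOR 4 = 6
XOR 6 with 5: 6 XOR 5 = 3
XOR 3 with 6: 3 XOR 6 = 5
XOR 5 with 7: 5 XOR 7 = 2
XOR 2 with 8: 2 XOR 8 = 10
XOR 10 with 9: 10 XOR 9 = 3
XOR 3 with 11: 3 XOR 11 = 8
Nim-value = 8

8


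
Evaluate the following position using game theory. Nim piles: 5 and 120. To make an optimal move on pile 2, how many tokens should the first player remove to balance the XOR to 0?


Piles: 5 and 120
Current XOR: 5 XOR 120 = 125 (non-zero, so this is an N-position).
To make the XOR zero, we need to find a move that balances the piles.
For pile 2 (size 120): target = 120 XOR 125 = 5
We reduce pile 2 from 120 to 5.
Tokens removed: 120 - 5 = 115
Verification: 5 XOR 5 = 0

115


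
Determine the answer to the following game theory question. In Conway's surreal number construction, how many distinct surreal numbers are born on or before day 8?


Day 0: {|} = 0 is born. Count = 1.
Day n: the number of surreal numbers born by day n is 2^(n+1) - 1.
By day 0: 2^1 - 1 = 1
By day 1: 2^2 - 1 = 3
By day 2: 2^3 - 1 = 7
By day 3: 2^4 - 1 = 15
By day 4: 2^5 - 1 = 31
By day 5: 2^6 - 1 = 63
By day 6: 2^7 - 1 = 127
By day 7: 2^8 - 1 = 255
By day 8: 2^9 - 1 = 511
By day 8: 511 surreal numbers.

511


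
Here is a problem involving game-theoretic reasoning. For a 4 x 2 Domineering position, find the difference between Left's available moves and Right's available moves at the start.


Board is 4 x 2 (rows x cols).
Left (vertical) placements: (rows-1) * cols = 3 * 2 = 6
Right (horizontal) placements: rows * (cols-1) = 4 * 1 = 4
Advantage = Left - Right = 6 - 4 = 2

2


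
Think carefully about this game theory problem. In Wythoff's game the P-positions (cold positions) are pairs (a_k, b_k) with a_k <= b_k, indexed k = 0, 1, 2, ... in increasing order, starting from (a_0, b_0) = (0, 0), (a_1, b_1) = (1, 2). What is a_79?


By Wythoff's theorem, a_k = floor(k * phi) and b_k = floor(k * phi^2) = a_k + k, where phi = (1 + sqrt(5))/2 is the golden ratio.
phi = (1 + sqrt(5))/2 = 1.618034
k = 79
k * phi = 79 * 1.618034 = 127.824685
a_79 = floor(k * phi) = 127

127


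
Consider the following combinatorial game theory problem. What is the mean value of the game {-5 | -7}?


Game = {-5 | -7}, a switch {a | b} with numbers a > b.
Its thermograph has left wall a - t and right wall b + t, which meet at t = (a - b)/2, where both equal (a + b)/2. So the mast (mean value) is at (a + b)/2.
Mean = (-5 + (-7))/2 = -12/2 = -6

-6


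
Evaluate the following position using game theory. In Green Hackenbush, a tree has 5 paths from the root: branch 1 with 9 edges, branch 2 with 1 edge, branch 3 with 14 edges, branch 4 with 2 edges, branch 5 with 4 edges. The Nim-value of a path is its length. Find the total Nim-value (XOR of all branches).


The tree has 5 branches from the ground vertex.
In Green Hackenbush, the Nim-value of a simple path of length k is k.
Branch 1: length 9, Nim-value = 9
Branch 2: length 1, Nim-value = 1
Branch 3: length 14, Nim-value = 14
Branch 4: length 2, Nim-value = 2
Branch 5: length 4, Nim-value = 4
Total Nim-value = XOR of all branch values:
0 XOR 9 = 9
9 XOR 1 = 8
8 XOR 14 = 6
6 XOR 2 = 4
4 XOR 4 = 0
Nim-value of the tree = 0

0


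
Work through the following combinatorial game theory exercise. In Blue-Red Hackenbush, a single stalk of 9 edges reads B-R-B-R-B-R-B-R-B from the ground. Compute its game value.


Edges (from ground): B-R-B-R-B-R-B-R-B
By Berlekamp's sign-expansion rule, a Blue-Red Hackenbush stalk has the value of the surreal number whose sign sequence is the edge sequence with B -> + and R -> -.
Sign sequence: +-+-+-+-+
Trace the sign expansion in the surreal number tree, starting from 0:
Edge 1: B (sign +) -> bounds (0, +inf), value = 1
Edge 2: R (sign -) -> bounds (0, 1), value = 1/2
Edge 3: B (sign +) -> bounds (1/2, 1), value = 3/4
Edge 4: R (sign -) -> bounds (1/2, 3/4), value = 5/8
Edge 5: B (sign +) -> bounds (5/8, 3/4), value = 11/16
Edge 6: R (sign -) -> bounds (5/8, 11/16), value = 21/32
Edge 7: B (sign +) -> bounds (21/32, 11/16), value = 43/64
Edge 8: R (sign -) -> bounds (21/32, 43/64), value = 85/128
Edge 9: B (sign +) -> bounds (85/128, 43/64), value = 171/256
Game value = 171/256

171/256
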